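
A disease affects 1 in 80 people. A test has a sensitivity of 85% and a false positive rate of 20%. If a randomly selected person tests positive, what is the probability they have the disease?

Let D = the rare event, + = positive/flagged.
P(D) = 1/80
P(+|D) = 85/100 = 17/20
P(+|D') = 20/100 = 1/5
P(+) = P(+|D)P(D) + P(+|D')P(D')
     = \frac{17}{20} × \frac{1}{80} + \frac{1}{5} × \frac{79}{80}
     = \frac{333}{1600}
P(D|+) = P(+|D)P(D)/P(+) = \frac{17}{333}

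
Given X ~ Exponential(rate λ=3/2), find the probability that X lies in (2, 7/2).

P(2 < X < 7/2) = ∫_{2}^{7/2} f(x) dx
where f(x) = \frac{3 e^{- \frac{3 x}{2}}}{2}
= - \frac{1}{e^{\frac{21}{4}}} + e^{-3}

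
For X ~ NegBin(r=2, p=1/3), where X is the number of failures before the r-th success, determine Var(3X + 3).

For X ~ NegBin(r=2, p=1/3), where X is the number of failures before the r-th success:
Var(X) = 12
Var(3X + 3) = (3)² × Var(X) = 9 × 12 = 108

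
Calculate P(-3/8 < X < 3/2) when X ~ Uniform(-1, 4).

P(-3/8 < X < 3/2) = ∫_{-3/8}^{3/2} f(x) dx
where f(x) = \frac{1}{5}
= \frac{3}{8}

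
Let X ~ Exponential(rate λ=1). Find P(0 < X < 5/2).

P(0 < X < 5/2) = ∫_{0}^{5/2} f(x) dx
where f(x) = e^{- x}
= 1 - e^{- \frac{5}{2}}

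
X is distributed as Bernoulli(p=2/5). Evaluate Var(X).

For X ~ Bernoulli(p=2/5):
Var(X) = \frac{6}{25}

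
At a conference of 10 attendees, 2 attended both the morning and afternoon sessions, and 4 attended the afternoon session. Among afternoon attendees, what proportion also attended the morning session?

P(A ∩ B) = 2/10 = 1/5
P(B) = 4/10 = 2/5
P(A|B) = P(A ∩ B) / P(B) = (1/5) / (2/5) = 1/2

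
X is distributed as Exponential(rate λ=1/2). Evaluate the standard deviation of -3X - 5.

For X ~ Exponential(rate λ=1/2):
Var(X) = 4
SD(X) = √(Var(X)) = √(4) = 2
SD(-3X - 5) = |-3| × SD(X) = 3 × 2 = 6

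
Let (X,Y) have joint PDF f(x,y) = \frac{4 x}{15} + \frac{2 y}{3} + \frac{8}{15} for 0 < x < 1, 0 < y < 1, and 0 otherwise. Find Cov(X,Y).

E[XY] = ∫∫ xy × f(x,y) dx dy = \frac{13}{45}
E[X] = \frac{47}{90}
E[Y] = \frac{5}{9}
Cov(X,Y) = E[XY] - E[X]E[Y] = - \frac{1}{810}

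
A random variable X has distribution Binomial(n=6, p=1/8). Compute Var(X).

For X ~ Binomial(n=6, p=1/8):
Var(X) = \frac{21}{32}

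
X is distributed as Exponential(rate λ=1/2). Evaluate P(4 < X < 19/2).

P(4 < X < 19/2) = ∫_{4}^{19/2} f(x) dx
where f(x) = \frac{e^{- \frac{x}{2}}}{2}
= - \frac{1}{e^{\frac{19}{4}}} + e^{-2}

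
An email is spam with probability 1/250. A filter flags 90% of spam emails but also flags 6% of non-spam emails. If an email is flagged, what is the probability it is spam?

Let D = the rare event, + = positive/flagged.
P(D) = 1/250
P(+|D) = 90/100 = 9/10
P(+|D') = 6/100 = 3/50
P(+) = P(+|D)P(D) + P(+|D')P(D')
     = \frac{9}{10} × \frac{1}{250} + \frac{3}{50} × \frac{249}{250}
     = \frac{198}{3125}
P(D|+) = P(+|D)P(D)/P(+) = \frac{5}{88}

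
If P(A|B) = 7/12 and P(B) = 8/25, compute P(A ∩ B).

By definition, P(A|B) = P(A ∩ B) / P(B)
So P(A ∩ B) = P(A|B) × P(B)
= 7/12 × 8/25
= 14/75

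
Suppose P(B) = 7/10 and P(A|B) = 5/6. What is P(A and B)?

By definition, P(A|B) = P(A ∩ B) / P(B)
So P(A ∩ B) = P(A|B) × P(B)
= 5/6 × 7/10
= 7/12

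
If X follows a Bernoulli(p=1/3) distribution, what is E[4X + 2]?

For X ~ Bernoulli(p=1/3):
E[X] = \frac{1}{3}
E[4X + 2] = 4 × E[X] + 2 = \frac{10}{3}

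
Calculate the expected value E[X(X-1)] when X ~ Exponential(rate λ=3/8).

E[X(X-1)] = E[X² - X] = E[X²] - E[X]
E[X] = \frac{8}{3}
E[X²] = Var(X) + (E[X])² = \frac{64}{9} + (\frac{8}{3})² = \frac{128}{9}
E[X(X-1)] = \frac{128}{9} - \frac{8}{3} = \frac{104}{9}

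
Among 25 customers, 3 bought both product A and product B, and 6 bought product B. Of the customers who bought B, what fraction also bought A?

P(A ∩ B) = 3/25
P(B) = 6/25
P(A|B) = P(A ∩ B) / P(B) = (3/25) / (6/25) = 1/2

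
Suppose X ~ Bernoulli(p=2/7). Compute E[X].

For X ~ Bernoulli(p=2/7), the expected value is:
E[X] = \frac{2}{7}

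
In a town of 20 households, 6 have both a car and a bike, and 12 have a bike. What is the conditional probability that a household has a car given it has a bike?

P(A ∩ B) = 6/20 = 3/10
P(B) = 12/20 = 3/5
P(A|B) = P(A ∩ B) / P(B) = (3/10) / (3/5) = 1/2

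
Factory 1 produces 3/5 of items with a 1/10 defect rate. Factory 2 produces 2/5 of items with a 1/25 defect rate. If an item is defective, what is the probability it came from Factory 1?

Using Bayes' theorem:
P(F1) = 3/5, P(D|F1) = 1/10
P(F2) = 2/5, P(D|F2) = 1/25
P(D) = P(D|F1)P(F1) + P(D|F2)P(F2)
     = \frac{19}{250}
P(F1|D) = P(D|F1)P(F1) / P(D)
= \frac{15}{19}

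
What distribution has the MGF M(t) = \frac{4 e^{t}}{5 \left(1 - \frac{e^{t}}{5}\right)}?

The MGF M(t) = \frac{4 e^{t}}{5 \left(1 - \frac{e^{t}}{5}\right)} is the standard form for the Geometric distribution.
Comparing with the known MGF formula identifies: Geometric(p=4/5), X = trial number of first success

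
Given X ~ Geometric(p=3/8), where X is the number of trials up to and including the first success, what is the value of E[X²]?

Using the identity E[X²] = Var(X) + (E[X])²:
E[X] = \frac{8}{3}
Var(X) = \frac{40}{9}
E[X²] = \frac{40}{9} + (\frac{8}{3})²
= \frac{104}{9}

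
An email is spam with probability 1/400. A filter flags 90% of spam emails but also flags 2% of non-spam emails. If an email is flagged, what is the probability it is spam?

Let D = the rare event, + = positive/flagged.
P(D) = 1/400
P(+|D) = 90/100 = 9/10
P(+|D') = 2/100 = 1/50
P(+) = P(+|D)P(D) + P(+|D')P(D')
     = \frac{9}{10} × \frac{1}{400} + \frac{1}{50} × \frac{399}{400}
     = \frac{111}{5000}
P(D|+) = P(+|D)P(D)/P(+) = \frac{15}{148}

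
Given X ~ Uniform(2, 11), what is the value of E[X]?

For X ~ Uniform(2, 11), the expected value is:
E[X] = \frac{13}{2}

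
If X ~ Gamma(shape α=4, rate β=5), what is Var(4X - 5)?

For X ~ Gamma(shape α=4, rate β=5):
Var(X) = \frac{4}{25}
Var(4X - 5) = (4)² × Var(X) = 16 × \frac{4}{25} = \frac{64}{25}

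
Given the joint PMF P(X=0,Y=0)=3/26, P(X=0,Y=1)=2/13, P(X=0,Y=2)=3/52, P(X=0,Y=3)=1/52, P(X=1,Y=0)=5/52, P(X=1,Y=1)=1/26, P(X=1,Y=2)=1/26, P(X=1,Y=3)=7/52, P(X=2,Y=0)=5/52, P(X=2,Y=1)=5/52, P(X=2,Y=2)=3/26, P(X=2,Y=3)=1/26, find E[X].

First find marginal of X:
P(X=0) = 9/26
P(X=1) = 4/13
P(X=2) = 9/26
E[X] = 0 × 9/26 + 1 × 4/13 + 2 × 9/26 = 1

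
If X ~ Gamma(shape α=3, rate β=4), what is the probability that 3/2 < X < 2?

P(3/2 < X < 2) = ∫_{3/2}^{2} f(x) dx
where f(x) = 32 x^{2} e^{- 4 x}
= \frac{-41 + 25 e^{2}}{e^{8}}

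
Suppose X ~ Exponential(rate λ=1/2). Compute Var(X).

For X ~ Exponential(rate λ=1/2):
Var(X) = 4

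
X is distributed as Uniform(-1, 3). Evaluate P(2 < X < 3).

P(2 < X < 3) = ∫_{2}^{3} f(x) dx
where f(x) = \frac{1}{4}
= \frac{1}{4}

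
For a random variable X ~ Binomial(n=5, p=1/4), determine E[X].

For X ~ Binomial(n=5, p=1/4), the expected value is:
E[X] = \frac{5}{4}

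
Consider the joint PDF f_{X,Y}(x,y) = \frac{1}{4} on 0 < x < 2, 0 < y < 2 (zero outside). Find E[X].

f_X(x) = ∫_0^2 \frac{1}{4} dy = \frac{1}{2}
E[X] = ∫_0^2 x × (\frac{1}{2}) dx = 1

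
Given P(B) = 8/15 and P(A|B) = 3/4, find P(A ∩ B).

By definition, P(A|B) = P(A ∩ B) / P(B)
So P(A ∩ B) = P(A|B) × P(B)
= 3/4 × 8/15
= 2/5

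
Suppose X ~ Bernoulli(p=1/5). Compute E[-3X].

For X ~ Bernoulli(p=1/5):
E[X] = \frac{1}{5}
E[-3X] = -3 × E[X] + 0 = - \frac{3}{5}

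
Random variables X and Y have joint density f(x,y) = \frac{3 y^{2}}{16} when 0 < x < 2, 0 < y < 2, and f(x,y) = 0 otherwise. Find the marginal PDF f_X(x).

f_X(x) = ∫_0^2 f(x,y) dy
= ∫_0^2 \frac{3 y^{2}}{16} dy
= \frac{1}{2} for 0 < x < 2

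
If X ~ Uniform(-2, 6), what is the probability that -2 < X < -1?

P(-2 < X < -1) = ∫_{-2}^{-1} f(x) dx
where f(x) = \frac{1}{8}
= \frac{1}{8}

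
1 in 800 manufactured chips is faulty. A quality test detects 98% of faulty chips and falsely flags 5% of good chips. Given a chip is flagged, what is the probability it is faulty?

Let D = the rare event, + = positive/flagged.
P(D) = 1/800
P(+|D) = 98/100 = 49/50
P(+|D') = 5/100 = 1/20
P(+) = P(+|D)P(D) + P(+|D')P(D')
     = \frac{49}{50} × \frac{1}{800} + \frac{1}{20} × \frac{799}{800}
     = \frac{4093}{80000}
P(D|+) = P(+|D)P(D)/P(+) = \frac{98}{4093}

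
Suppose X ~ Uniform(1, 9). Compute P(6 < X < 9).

P(6 < X < 9) = ∫_{6}^{9} f(x) dx
where f(x) = \frac{1}{8}
= \frac{3}{8}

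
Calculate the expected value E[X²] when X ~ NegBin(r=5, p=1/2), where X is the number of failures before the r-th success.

Using the identity E[X²] = Var(X) + (E[X])²:
E[X] = 5
Var(X) = 10
E[X²] = 10 + (5)²
= 35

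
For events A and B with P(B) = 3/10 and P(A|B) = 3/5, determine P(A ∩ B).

By definition, P(A|B) = P(A ∩ B) / P(B)
So P(A ∩ B) = P(A|B) × P(B)
= 3/5 × 3/10
= 9/50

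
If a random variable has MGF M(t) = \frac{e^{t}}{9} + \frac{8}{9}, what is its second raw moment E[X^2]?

To find E[X^2], compute M^(2)(0):
M^(1)(t) = \frac{e^{t}}{9}
M^(2)(t) = \frac{e^{t}}{9}
M^(2)(0) = \frac{1}{9}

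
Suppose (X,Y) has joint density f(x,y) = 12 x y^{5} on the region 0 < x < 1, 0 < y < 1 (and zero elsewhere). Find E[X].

E[X] = ∫_0^1 ∫_0^1 x × f(x,y) dy dx
= ∫_0^1 ∫_0^1 x × (12 x y^{5}) dy dx
= \frac{2}{3}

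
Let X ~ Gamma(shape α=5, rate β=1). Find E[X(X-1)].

E[X(X-1)] = E[X² - X] = E[X²] - E[X]
E[X] = 5
E[X²] = Var(X) + (E[X])² = 5 + (5)² = 30
E[X(X-1)] = 30 - 5 = 25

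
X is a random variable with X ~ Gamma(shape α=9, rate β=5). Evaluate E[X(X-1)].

E[X(X-1)] = E[X² - X] = E[X²] - E[X]
E[X] = \frac{9}{5}
E[X²] = Var(X) + (E[X])² = \frac{9}{25} + (\frac{9}{5})² = \frac{18}{5}
E[X(X-1)] = \frac{18}{5} - \frac{9}{5} = \frac{9}{5}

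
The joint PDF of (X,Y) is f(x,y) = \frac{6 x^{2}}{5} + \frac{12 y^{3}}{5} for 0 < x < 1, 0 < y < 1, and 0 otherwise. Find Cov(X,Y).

E[XY] = ∫∫ xy × f(x,y) dx dy = \frac{39}{100}
E[X] = \frac{3}{5}
E[Y] = \frac{17}{25}
Cov(X,Y) = E[XY] - E[X]E[Y] = - \frac{9}{500}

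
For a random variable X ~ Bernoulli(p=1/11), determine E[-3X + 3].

For X ~ Bernoulli(p=1/11):
E[X] = \frac{1}{11}
E[-3X + 3] = -3 × E[X] + 3 = \frac{30}{11}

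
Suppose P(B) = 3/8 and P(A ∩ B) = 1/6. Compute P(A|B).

P(A|B) = P(A ∩ B) / P(B)
= (1/6) / (3/8)
= 4/9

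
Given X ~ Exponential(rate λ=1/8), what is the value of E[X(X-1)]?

E[X(X-1)] = E[X² - X] = E[X²] - E[X]
E[X] = 8
E[X²] = Var(X) + (E[X])² = 64 + (8)² = 128
E[X(X-1)] = 128 - 8 = 120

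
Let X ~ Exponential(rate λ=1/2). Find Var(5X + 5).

For X ~ Exponential(rate λ=1/2):
Var(X) = 4
Var(5X + 5) = (5)² × Var(X) = 25 × 4 = 100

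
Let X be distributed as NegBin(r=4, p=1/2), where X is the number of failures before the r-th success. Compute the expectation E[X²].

Using the identity E[X²] = Var(X) + (E[X])²:
E[X] = 4
Var(X) = 8
E[X²] = 8 + (4)²
= 24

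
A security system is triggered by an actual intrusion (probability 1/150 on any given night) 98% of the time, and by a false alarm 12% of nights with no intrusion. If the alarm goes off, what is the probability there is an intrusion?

Let D = the rare event, + = positive/flagged.
P(D) = 1/150
P(+|D) = 98/100 = 49/50
P(+|D') = 12/100 = 3/25
P(+) = P(+|D)P(D) + P(+|D')P(D')
     = \frac{49}{50} × \frac{1}{150} + \frac{3}{25} × \frac{149}{150}
     = \frac{943}{7500}
P(D|+) = P(+|D)P(D)/P(+) = \frac{49}{943}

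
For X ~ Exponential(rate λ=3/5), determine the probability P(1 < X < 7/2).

P(1 < X < 7/2) = ∫_{1}^{7/2} f(x) dx
where f(x) = \frac{3 e^{- \frac{3 x}{5}}}{5}
= - \frac{1}{e^{\frac{21}{10}}} + e^{- \frac{3}{5}}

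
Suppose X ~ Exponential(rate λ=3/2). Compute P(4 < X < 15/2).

P(4 < X < 15/2) = ∫_{4}^{15/2} f(x) dx
where f(x) = \frac{3 e^{- \frac{3 x}{2}}}{2}
= - \frac{1}{e^{\frac{45}{4}}} + e^{-6}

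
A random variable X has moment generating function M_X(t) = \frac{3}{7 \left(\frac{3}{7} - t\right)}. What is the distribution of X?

The MGF M(t) = \frac{3}{7 \left(\frac{3}{7} - t\right)} is the standard form for the Exponential distribution.
Comparing with the known MGF formula identifies: Exponential(rate λ=3/7)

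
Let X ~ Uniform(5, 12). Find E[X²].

Using the identity E[X²] = Var(X) + (E[X])²:
E[X] = \frac{17}{2}
Var(X) = \frac{49}{12}
E[X²] = \frac{49}{12} + (\frac{17}{2})²
= \frac{229}{3}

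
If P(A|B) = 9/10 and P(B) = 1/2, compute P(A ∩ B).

By definition, P(A|B) = P(A ∩ B) / P(B)
So P(A ∩ B) = P(A|B) × P(B)
= 9/10 × 1/2
= 9/20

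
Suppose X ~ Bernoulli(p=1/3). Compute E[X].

For X ~ Bernoulli(p=1/3), the expected value is:
E[X] = \frac{1}{3}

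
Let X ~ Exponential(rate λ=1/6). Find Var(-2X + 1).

For X ~ Exponential(rate λ=1/6):
Var(X) = 36
Var(-2X + 1) = (-2)² × Var(X) = 4 × 36 = 144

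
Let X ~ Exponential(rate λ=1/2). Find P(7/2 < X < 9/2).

P(7/2 < X < 9/2) = ∫_{7/2}^{9/2} f(x) dx
where f(x) = \frac{e^{- \frac{x}{2}}}{2}
= - \frac{1 - e^{\frac{1}{2}}}{e^{\frac{9}{4}}}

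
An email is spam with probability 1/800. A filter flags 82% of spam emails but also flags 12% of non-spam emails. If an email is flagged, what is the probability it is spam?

Let D = the rare event, + = positive/flagged.
P(D) = 1/800
P(+|D) = 82/100 = 41/50
P(+|D') = 12/100 = 3/25
P(+) = P(+|D)P(D) + P(+|D')P(D')
     = \frac{41}{50} × \frac{1}{800} + \frac{3}{25} × \frac{799}{800}
     = \frac{967}{8000}
P(D|+) = P(+|D)P(D)/P(+) = \frac{41}{4835}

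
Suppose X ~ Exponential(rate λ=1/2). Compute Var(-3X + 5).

For X ~ Exponential(rate λ=1/2):
Var(X) = 4
Var(-3X + 5) = (-3)² × Var(X) = 9 × 4 = 36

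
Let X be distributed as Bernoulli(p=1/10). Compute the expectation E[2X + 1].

For X ~ Bernoulli(p=1/10):
E[X] = \frac{1}{10}
E[2X + 1] = 2 × E[X] + 1 = \frac{6}{5}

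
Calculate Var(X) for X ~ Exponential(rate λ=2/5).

For X ~ Exponential(rate λ=2/5):
Var(X) = \frac{25}{4}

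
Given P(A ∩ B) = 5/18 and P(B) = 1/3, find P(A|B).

P(A|B) = P(A ∩ B) / P(B)
= (5/18) / (1/3)
= 5/6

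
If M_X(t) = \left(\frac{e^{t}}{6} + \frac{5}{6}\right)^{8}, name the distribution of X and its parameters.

The MGF M(t) = \left(\frac{e^{t}}{6} + \frac{5}{6}\right)^{8} is the standard form for the Binomial distribution.
Comparing with the known MGF formula identifies: Binomial(n=8, p=1/6)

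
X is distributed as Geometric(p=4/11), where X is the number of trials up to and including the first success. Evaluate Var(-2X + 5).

For X ~ Geometric(p=4/11), where X is the number of trials up to and including the first success:
Var(X) = \frac{77}{16}
Var(-2X + 5) = (-2)² × Var(X) = 4 × \frac{77}{16} = \frac{77}{4}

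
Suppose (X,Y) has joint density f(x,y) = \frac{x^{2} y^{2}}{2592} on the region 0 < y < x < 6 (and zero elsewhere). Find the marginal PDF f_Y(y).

f_Y(y) = ∫_y^6 \frac{x^{2} y^{2}}{2592} dx = \frac{y^{2} \left(216 - y^{3}\right)}{7776}
for 0 < y < 6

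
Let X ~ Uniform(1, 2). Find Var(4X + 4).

For X ~ Uniform(1, 2):
Var(X) = \frac{1}{12}
Var(4X + 4) = (4)² × Var(X) = 16 × \frac{1}{12} = \frac{4}{3}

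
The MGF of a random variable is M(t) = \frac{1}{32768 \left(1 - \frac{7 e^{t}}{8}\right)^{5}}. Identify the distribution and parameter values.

The MGF M(t) = \frac{1}{32768 \left(1 - \frac{7 e^{t}}{8}\right)^{5}} is the standard form for the NegativeBinomial distribution.
Comparing with the known MGF formula identifies: NegBin(r=5, p=1/8), X = failures before r-th success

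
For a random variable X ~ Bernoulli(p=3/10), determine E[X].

For X ~ Bernoulli(p=3/10), the expected value is:
E[X] = \frac{3}{10}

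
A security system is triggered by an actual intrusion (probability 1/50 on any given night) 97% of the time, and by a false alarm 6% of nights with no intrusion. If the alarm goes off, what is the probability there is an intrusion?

Let D = the rare event, + = positive/flagged.
P(D) = 1/50
P(+|D) = 97/100
P(+|D') = 6/100 = 3/50
P(+) = P(+|D)P(D) + P(+|D')P(D')
     = \frac{97}{100} × \frac{1}{50} + \frac{3}{50} × \frac{49}{50}
     = \frac{391}{5000}
P(D|+) = P(+|D)P(D)/P(+) = \frac{97}{391}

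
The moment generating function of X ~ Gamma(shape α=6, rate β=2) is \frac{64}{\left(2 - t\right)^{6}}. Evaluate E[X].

To find E[X], compute M^(1)(0):
M^(1)(t) = \frac{384}{\left(2 - t\right)^{7}}
M^(1)(0) = 3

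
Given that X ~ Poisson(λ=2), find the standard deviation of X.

For X ~ Poisson(λ=2):
Var(X) = 2
SD(X) = √(Var(X)) = √(2) = \sqrt{2}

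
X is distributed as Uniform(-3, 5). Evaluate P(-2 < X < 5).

P(-2 < X < 5) = ∫_{-2}^{5} f(x) dx
where f(x) = \frac{1}{8}
= \frac{7}{8}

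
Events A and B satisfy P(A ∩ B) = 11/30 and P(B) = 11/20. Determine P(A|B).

P(A|B) = P(A ∩ B) / P(B)
= (11/30) / (11/20)
= 2/3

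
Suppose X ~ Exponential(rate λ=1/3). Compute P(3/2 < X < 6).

P(3/2 < X < 6) = ∫_{3/2}^{6} f(x) dx
where f(x) = \frac{e^{- \frac{x}{3}}}{3}
= - \frac{1}{e^{2}} + e^{- \frac{1}{2}}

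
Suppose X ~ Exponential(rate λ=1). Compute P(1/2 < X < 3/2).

P(1/2 < X < 3/2) = ∫_{1/2}^{3/2} f(x) dx
where f(x) = e^{- x}
= - \frac{1 - e}{e^{\frac{3}{2}}}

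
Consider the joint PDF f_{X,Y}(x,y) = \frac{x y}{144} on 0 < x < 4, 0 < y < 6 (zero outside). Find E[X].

f_X(x) = ∫_0^6 \frac{x y}{144} dy = \frac{x}{8}
E[X] = ∫_0^4 x × (\frac{x}{8}) dx = \frac{8}{3}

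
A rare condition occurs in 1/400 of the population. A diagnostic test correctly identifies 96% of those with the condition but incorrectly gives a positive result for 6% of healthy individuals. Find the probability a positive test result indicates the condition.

Let D = the rare event, + = positive/flagged.
P(D) = 1/400
P(+|D) = 96/100 = 24/25
P(+|D') = 6/100 = 3/50
P(+) = P(+|D)P(D) + P(+|D')P(D')
     = \frac{24}{25} × \frac{1}{400} + \frac{3}{50} × \frac{399}{400}
     = \frac{249}{4000}
P(D|+) = P(+|D)P(D)/P(+) = \frac{16}{415}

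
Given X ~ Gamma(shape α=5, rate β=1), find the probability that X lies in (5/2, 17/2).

P(5/2 < X < 17/2) = ∫_{5/2}^{17/2} f(x) dx
where f(x) = \frac{x^{4} e^{- x}}{24}
= \frac{-140345 + 4169 e^{6}}{384 e^{\frac{17}{2}}}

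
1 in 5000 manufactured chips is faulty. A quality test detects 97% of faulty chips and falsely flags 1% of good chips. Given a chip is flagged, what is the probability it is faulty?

Let D = the rare event, + = positive/flagged.
P(D) = 1/5000
P(+|D) = 97/100
P(+|D') = 1/100
P(+) = P(+|D)P(D) + P(+|D')P(D')
     = \frac{97}{100} × \frac{1}{5000} + \frac{1}{100} × \frac{4999}{5000}
     = \frac{637}{62500}
P(D|+) = P(+|D)P(D)/P(+) = \frac{97}{5096}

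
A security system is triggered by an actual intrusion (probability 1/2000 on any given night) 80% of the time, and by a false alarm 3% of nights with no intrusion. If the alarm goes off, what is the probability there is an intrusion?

Let D = the rare event, + = positive/flagged.
P(D) = 1/2000
P(+|D) = 80/100 = 4/5
P(+|D') = 3/100
P(+) = P(+|D)P(D) + P(+|D')P(D')
     = \frac{4}{5} × \frac{1}{2000} + \frac{3}{100} × \frac{1999}{2000}
     = \frac{6077}{200000}
P(D|+) = P(+|D)P(D)/P(+) = \frac{80}{6077}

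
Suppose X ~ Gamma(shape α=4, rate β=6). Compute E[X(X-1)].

E[X(X-1)] = E[X² - X] = E[X²] - E[X]
E[X] = \frac{2}{3}
E[X²] = Var(X) + (E[X])² = \frac{1}{9} + (\frac{2}{3})² = \frac{5}{9}
E[X(X-1)] = \frac{5}{9} - \frac{2}{3} = - \frac{1}{9}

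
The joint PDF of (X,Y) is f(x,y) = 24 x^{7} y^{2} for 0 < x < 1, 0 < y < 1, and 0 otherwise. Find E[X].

E[X] = ∫_0^1 ∫_0^1 x × f(x,y) dy dx
= ∫_0^1 ∫_0^1 x × (24 x^{7} y^{2}) dy dx
= \frac{8}{9}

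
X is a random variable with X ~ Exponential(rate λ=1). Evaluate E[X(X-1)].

E[X(X-1)] = E[X² - X] = E[X²] - E[X]
E[X] = 1
E[X²] = Var(X) + (E[X])² = 1 + (1)² = 2
E[X(X-1)] = 2 - 1 = 1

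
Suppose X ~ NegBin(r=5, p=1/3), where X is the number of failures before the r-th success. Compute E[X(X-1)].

E[X(X-1)] = E[X² - X] = E[X²] - E[X]
E[X] = 10
E[X²] = Var(X) + (E[X])² = 30 + (10)² = 130
E[X(X-1)] = 130 - 10 = 120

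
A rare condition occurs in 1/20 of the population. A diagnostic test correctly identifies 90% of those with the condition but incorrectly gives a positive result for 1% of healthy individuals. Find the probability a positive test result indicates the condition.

Let D = the rare event, + = positive/flagged.
P(D) = 1/20
P(+|D) = 90/100 = 9/10
P(+|D') = 1/100
P(+) = P(+|D)P(D) + P(+|D')P(D')
     = \frac{9}{10} × \frac{1}{20} + \frac{1}{100} × \frac{19}{20}
     = \frac{109}{2000}
P(D|+) = P(+|D)P(D)/P(+) = \frac{90}{109}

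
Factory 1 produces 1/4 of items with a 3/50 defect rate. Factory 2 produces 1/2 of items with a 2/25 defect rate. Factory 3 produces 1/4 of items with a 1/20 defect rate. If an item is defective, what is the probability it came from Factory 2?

Using Bayes' theorem:
P(F1) = 1/4, P(D|F1) = 3/50
P(F2) = 1/2, P(D|F2) = 2/25
P(F3) = 1/4, P(D|F3) = 1/20
P(D) = P(D|F1)P(F1) + P(D|F2)P(F2) + P(D|F3)P(F3)
     = \frac{27}{400}
P(F2|D) = P(D|F2)P(F2) / P(D)
= \frac{16}{27}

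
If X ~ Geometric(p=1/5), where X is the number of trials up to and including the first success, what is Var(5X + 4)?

For X ~ Geometric(p=1/5), where X is the number of trials up to and including the first success:
Var(X) = 20
Var(5X + 4) = (5)² × Var(X) = 25 × 20 = 500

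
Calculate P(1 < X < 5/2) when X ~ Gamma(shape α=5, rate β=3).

P(1 < X < 5/2) = ∫_{1}^{5/2} f(x) dx
where f(x) = \frac{81 x^{4} e^{- 3 x}}{8}
= - \frac{30563}{128 e^{\frac{15}{2}}} + \frac{131}{8 e^{3}}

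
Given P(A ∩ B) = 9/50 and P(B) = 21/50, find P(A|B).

P(A|B) = P(A ∩ B) / P(B)
= (9/50) / (21/50)
= 3/7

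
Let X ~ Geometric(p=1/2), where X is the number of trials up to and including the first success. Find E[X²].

Using the identity E[X²] = Var(X) + (E[X])²:
E[X] = 2
Var(X) = 2
E[X²] = 2 + (2)²
= 6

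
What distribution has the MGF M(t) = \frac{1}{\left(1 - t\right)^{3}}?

The MGF M(t) = \frac{1}{\left(1 - t\right)^{3}} is the standard form for the Gamma distribution.
Comparing with the known MGF formula identifies: Gamma(shape α=3, rate β=1)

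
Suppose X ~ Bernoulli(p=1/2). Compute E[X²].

Using the identity E[X²] = Var(X) + (E[X])²:
E[X] = \frac{1}{2}
Var(X) = \frac{1}{4}
E[X²] = \frac{1}{4} + (\frac{1}{2})²
= \frac{1}{2}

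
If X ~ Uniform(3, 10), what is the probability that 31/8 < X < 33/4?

P(31/8 < X < 33/4) = ∫_{31/8}^{33/4} f(x) dx
where f(x) = \frac{1}{7}
= \frac{5}{8}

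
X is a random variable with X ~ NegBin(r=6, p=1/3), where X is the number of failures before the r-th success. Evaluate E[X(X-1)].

E[X(X-1)] = E[X² - X] = E[X²] - E[X]
E[X] = 12
E[X²] = Var(X) + (E[X])² = 36 + (12)² = 180
E[X(X-1)] = 180 - 12 = 168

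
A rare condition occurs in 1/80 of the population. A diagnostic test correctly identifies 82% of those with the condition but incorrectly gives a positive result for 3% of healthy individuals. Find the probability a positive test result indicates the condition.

Let D = the rare event, + = positive/flagged.
P(D) = 1/80
P(+|D) = 82/100 = 41/50
P(+|D') = 3/100
P(+) = P(+|D)P(D) + P(+|D')P(D')
     = \frac{41}{50} × \frac{1}{80} + \frac{3}{100} × \frac{79}{80}
     = \frac{319}{8000}
P(D|+) = P(+|D)P(D)/P(+) = \frac{82}{319}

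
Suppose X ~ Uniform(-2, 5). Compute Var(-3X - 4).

For X ~ Uniform(-2, 5):
Var(X) = \frac{49}{12}
Var(-3X - 4) = (-3)² × Var(X) = 9 × \frac{49}{12} = \frac{147}{4}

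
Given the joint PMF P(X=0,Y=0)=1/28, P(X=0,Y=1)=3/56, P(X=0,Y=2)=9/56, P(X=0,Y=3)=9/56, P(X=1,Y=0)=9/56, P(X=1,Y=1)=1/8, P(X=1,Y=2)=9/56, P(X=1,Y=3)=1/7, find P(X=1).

P(X=1) = P(X=1,Y=0) + P(X=1,Y=1) + P(X=1,Y=2) + P(X=1,Y=3)
= 9/56 + 1/8 + 9/56 + 1/7
= 33/56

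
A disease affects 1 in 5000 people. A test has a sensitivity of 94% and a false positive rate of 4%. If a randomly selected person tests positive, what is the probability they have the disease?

Let D = the rare event, + = positive/flagged.
P(D) = 1/5000
P(+|D) = 94/100 = 47/50
P(+|D') = 4/100 = 1/25
P(+) = P(+|D)P(D) + P(+|D')P(D')
     = \frac{47}{50} × \frac{1}{5000} + \frac{1}{25} × \frac{4999}{5000}
     = \frac{2009}{50000}
P(D|+) = P(+|D)P(D)/P(+) = \frac{47}{10045}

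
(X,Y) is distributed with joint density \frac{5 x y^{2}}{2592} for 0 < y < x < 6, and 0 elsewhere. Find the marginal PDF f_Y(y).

f_Y(y) = ∫_y^6 \frac{5 x y^{2}}{2592} dx = \frac{5 y^{2} \left(36 - y^{2}\right)}{5184}
for 0 < y < 6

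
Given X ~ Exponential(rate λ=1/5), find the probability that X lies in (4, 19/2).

P(4 < X < 19/2) = ∫_{4}^{19/2} f(x) dx
where f(x) = \frac{e^{- \frac{x}{5}}}{5}
= - \frac{1}{e^{\frac{19}{10}}} + e^{- \frac{4}{5}}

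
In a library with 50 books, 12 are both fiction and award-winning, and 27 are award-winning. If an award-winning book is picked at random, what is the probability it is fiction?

P(A ∩ B) = 12/50 = 6/25
P(B) = 27/50
P(A|B) = P(A ∩ B) / P(B) = (6/25) / (27/50) = 4/9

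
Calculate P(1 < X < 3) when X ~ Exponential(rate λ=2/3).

P(1 < X < 3) = ∫_{1}^{3} f(x) dx
where f(x) = \frac{2 e^{- \frac{2 x}{3}}}{3}
= - \frac{1}{e^{2}} + e^{- \frac{2}{3}}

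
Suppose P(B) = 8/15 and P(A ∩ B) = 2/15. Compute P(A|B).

P(A|B) = P(A ∩ B) / P(B)
= (2/15) / (8/15)
= 1/4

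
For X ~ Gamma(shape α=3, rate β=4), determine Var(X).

For X ~ Gamma(shape α=3, rate β=4):
Var(X) = \frac{3}{16}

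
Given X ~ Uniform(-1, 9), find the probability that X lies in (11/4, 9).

P(11/4 < X < 9) = ∫_{11/4}^{9} f(x) dx
where f(x) = \frac{1}{10}
= \frac{5}{8}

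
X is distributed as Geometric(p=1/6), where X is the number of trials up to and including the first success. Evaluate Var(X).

For X ~ Geometric(p=1/6), where X is the number of trials up to and including the first success:
Var(X) = 30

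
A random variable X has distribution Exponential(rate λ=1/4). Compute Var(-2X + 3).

For X ~ Exponential(rate λ=1/4):
Var(X) = 16
Var(-2X + 3) = (-2)² × Var(X) = 4 × 16 = 64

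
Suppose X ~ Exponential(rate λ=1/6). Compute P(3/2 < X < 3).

P(3/2 < X < 3) = ∫_{3/2}^{3} f(x) dx
where f(x) = \frac{e^{- \frac{x}{6}}}{6}
= - \frac{1}{e^{\frac{1}{2}}} + e^{- \frac{1}{4}}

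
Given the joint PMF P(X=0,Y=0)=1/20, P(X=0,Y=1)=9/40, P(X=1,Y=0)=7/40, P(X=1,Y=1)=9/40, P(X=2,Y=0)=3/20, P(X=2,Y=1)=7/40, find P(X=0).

P(X=0) = P(X=0,Y=0) + P(X=0,Y=1)
= 1/20 + 9/40
= 11/40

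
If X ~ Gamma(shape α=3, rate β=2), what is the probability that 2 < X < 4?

P(2 < X < 4) = ∫_{2}^{4} f(x) dx
where f(x) = 4 x^{2} e^{- 2 x}
= \frac{-41 + 13 e^{4}}{e^{8}}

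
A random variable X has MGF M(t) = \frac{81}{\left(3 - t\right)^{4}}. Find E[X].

To find E[X], compute M^(1)(0):
M^(1)(t) = \frac{324}{\left(3 - t\right)^{5}}
M^(1)(0) = \frac{4}{3}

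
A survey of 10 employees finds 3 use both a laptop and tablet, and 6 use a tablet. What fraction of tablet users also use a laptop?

P(A ∩ B) = 3/10
P(B) = 6/10 = 3/5
P(A|B) = P(A ∩ B) / P(B) = (3/10) / (3/5) = 1/2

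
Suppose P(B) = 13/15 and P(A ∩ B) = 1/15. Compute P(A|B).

P(A|B) = P(A ∩ B) / P(B)
= (1/15) / (13/15)
= 1/13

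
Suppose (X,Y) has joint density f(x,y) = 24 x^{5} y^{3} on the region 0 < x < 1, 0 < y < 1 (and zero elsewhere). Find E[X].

E[X] = ∫_0^1 ∫_0^1 x × f(x,y) dy dx
= ∫_0^1 ∫_0^1 x × (24 x^{5} y^{3}) dy dx
= \frac{6}{7}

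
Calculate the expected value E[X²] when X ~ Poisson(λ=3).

Using the identity E[X²] = Var(X) + (E[X])²:
E[X] = 3
Var(X) = 3
E[X²] = 3 + (3)²
= 12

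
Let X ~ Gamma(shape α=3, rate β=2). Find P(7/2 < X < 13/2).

P(7/2 < X < 13/2) = ∫_{7/2}^{13/2} f(x) dx
where f(x) = 4 x^{2} e^{- 2 x}
= \frac{-197 + 65 e^{6}}{2 e^{13}}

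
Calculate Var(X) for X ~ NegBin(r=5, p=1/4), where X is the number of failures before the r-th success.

For X ~ NegBin(r=5, p=1/4), where X is the number of failures before the r-th success:
Var(X) = 60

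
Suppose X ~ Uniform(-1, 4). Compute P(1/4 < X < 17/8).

P(1/4 < X < 17/8) = ∫_{1/4}^{17/8} f(x) dx
where f(x) = \frac{1}{5}
= \frac{3}{8}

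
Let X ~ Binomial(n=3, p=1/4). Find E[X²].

Using the identity E[X²] = Var(X) + (E[X])²:
E[X] = \frac{3}{4}
Var(X) = \frac{9}{16}
E[X²] = \frac{9}{16} + (\frac{3}{4})²
= \frac{9}{8}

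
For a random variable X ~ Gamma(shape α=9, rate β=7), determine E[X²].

Using the identity E[X²] = Var(X) + (E[X])²:
E[X] = \frac{9}{7}
Var(X) = \frac{9}{49}
E[X²] = \frac{9}{49} + (\frac{9}{7})²
= \frac{90}{49}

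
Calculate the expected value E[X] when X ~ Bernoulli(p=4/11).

For X ~ Bernoulli(p=4/11), the expected value is:
E[X] = \frac{4}{11}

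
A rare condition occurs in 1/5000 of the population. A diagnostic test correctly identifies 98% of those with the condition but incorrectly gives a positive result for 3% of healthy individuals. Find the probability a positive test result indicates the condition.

Let D = the rare event, + = positive/flagged.
P(D) = 1/5000
P(+|D) = 98/100 = 49/50
P(+|D') = 3/100
P(+) = P(+|D)P(D) + P(+|D')P(D')
     = \frac{49}{50} × \frac{1}{5000} + \frac{3}{100} × \frac{4999}{5000}
     = \frac{3019}{100000}
P(D|+) = P(+|D)P(D)/P(+) = \frac{98}{15095}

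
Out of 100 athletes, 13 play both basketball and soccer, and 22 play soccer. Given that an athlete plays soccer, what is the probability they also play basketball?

P(A ∩ B) = 13/100
P(B) = 22/100 = 11/50
P(A|B) = P(A ∩ B) / P(B) = (13/100) / (11/50) = 13/22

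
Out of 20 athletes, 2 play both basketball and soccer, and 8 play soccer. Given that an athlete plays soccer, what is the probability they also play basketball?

P(A ∩ B) = 2/20 = 1/10
P(B) = 8/20 = 2/5
P(A|B) = P(A ∩ B) / P(B) = (1/10) / (2/5) = 1/4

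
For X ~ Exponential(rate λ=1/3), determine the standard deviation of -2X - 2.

For X ~ Exponential(rate λ=1/3):
Var(X) = 9
SD(X) = √(Var(X)) = √(9) = 3
SD(-2X - 2) = |-2| × SD(X) = 2 × 3 = 6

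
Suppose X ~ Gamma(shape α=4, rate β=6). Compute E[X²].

Using the identity E[X²] = Var(X) + (E[X])²:
E[X] = \frac{2}{3}
Var(X) = \frac{1}{9}
E[X²] = \frac{1}{9} + (\frac{2}{3})²
= \frac{5}{9}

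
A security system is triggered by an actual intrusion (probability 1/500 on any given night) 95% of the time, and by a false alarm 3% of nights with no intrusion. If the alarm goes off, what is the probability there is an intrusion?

Let D = the rare event, + = positive/flagged.
P(D) = 1/500
P(+|D) = 95/100 = 19/20
P(+|D') = 3/100
P(+) = P(+|D)P(D) + P(+|D')P(D')
     = \frac{19}{20} × \frac{1}{500} + \frac{3}{100} × \frac{499}{500}
     = \frac{199}{6250}
P(D|+) = P(+|D)P(D)/P(+) = \frac{95}{1592}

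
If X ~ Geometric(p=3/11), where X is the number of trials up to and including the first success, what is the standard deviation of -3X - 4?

For X ~ Geometric(p=3/11), where X is the number of trials up to and including the first success:
Var(X) = \frac{88}{9}
SD(X) = √(Var(X)) = √(\frac{88}{9}) = \frac{2 \sqrt{22}}{3}
SD(-3X - 4) = |-3| × SD(X) = 3 × \frac{2 \sqrt{22}}{3} = 2 \sqrt{22}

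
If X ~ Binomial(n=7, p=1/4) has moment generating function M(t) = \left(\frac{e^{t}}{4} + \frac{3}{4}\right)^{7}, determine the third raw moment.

To find E[X^3], compute M^(3)(0):
M^(1)(t) = \frac{7 \left(\frac{e^{t}}{4} + \frac{3}{4}\right)^{6} e^{t}}{4}
M^(2)(t) = \frac{7 \left(\frac{e^{t}}{4} + \frac{3}{4}\right)^{6} e^{t}}{4} + \frac{21 \left(\frac{e^{t}}{4} + \frac{3}{4}\right)^{5} e^{2 t}}{8}
M^(3)(t) = \frac{7 \left(\frac{e^{t}}{4} + \frac{3}{4}\right)^{6} e^{t}}{4} + \frac{63 \left(\frac{e^{t}}{4} + \frac{3}{4}\right)^{5} e^{2 t}}{8} + \frac{105 \left(\frac{e^{t}}{4} + \frac{3}{4}\right)^{4} e^{3 t}}{32}
M^(3)(0) = \frac{413}{32}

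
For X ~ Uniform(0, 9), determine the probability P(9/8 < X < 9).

P(9/8 < X < 9) = ∫_{9/8}^{9} f(x) dx
where f(x) = \frac{1}{9}
= \frac{7}{8}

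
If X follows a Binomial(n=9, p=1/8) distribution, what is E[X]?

For X ~ Binomial(n=9, p=1/8), the expected value is:
E[X] = \frac{9}{8}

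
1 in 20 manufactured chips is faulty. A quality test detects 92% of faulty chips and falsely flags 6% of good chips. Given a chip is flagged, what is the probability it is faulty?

Let D = the rare event, + = positive/flagged.
P(D) = 1/20
P(+|D) = 92/100 = 23/25
P(+|D') = 6/100 = 3/50
P(+) = P(+|D)P(D) + P(+|D')P(D')
     = \frac{23}{25} × \frac{1}{20} + \frac{3}{50} × \frac{19}{20}
     = \frac{103}{1000}
P(D|+) = P(+|D)P(D)/P(+) = \frac{46}{103}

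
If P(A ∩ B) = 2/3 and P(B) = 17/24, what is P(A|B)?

P(A|B) = P(A ∩ B) / P(B)
= (2/3) / (17/24)
= 16/17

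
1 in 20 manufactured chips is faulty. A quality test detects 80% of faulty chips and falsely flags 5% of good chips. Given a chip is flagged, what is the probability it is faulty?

Let D = the rare event, + = positive/flagged.
P(D) = 1/20
P(+|D) = 80/100 = 4/5
P(+|D') = 5/100 = 1/20
P(+) = P(+|D)P(D) + P(+|D')P(D')
     = \frac{4}{5} × \frac{1}{20} + \frac{1}{20} × \frac{19}{20}
     = \frac{7}{80}
P(D|+) = P(+|D)P(D)/P(+) = \frac{16}{35}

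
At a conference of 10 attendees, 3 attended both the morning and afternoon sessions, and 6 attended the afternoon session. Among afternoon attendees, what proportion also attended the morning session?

P(A ∩ B) = 3/10
P(B) = 6/10 = 3/5
P(A|B) = P(A ∩ B) / P(B) = (3/10) / (3/5) = 1/2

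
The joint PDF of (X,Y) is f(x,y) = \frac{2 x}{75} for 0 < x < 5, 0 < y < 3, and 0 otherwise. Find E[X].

f_X(x) = ∫_0^3 \frac{2 x}{75} dy = \frac{2 x}{25}
E[X] = ∫_0^5 x × (\frac{2 x}{25}) dx = \frac{10}{3}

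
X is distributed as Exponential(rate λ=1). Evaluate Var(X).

For X ~ Exponential(rate λ=1):
Var(X) = 1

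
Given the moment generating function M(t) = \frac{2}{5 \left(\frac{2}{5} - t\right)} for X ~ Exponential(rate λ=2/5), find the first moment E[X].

To find E[X], compute M^(1)(0):
M^(1)(t) = \frac{2}{5 \left(\frac{2}{5} - t\right)^{2}}
M^(1)(0) = \frac{5}{2}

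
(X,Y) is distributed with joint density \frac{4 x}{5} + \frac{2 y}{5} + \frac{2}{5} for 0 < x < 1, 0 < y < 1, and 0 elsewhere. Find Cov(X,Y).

E[XY] = ∫∫ xy × f(x,y) dx dy = \frac{3}{10}
E[X] = \frac{17}{30}
E[Y] = \frac{8}{15}
Cov(X,Y) = E[XY] - E[X]E[Y] = - \frac{1}{450}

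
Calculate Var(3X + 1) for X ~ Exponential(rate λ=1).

For X ~ Exponential(rate λ=1):
Var(X) = 1
Var(3X + 1) = (3)² × Var(X) = 9 × 1 = 9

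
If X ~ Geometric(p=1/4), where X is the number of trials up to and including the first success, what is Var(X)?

For X ~ Geometric(p=1/4), where X is the number of trials up to and including the first success:
Var(X) = 12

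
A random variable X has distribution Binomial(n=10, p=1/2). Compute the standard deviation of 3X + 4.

For X ~ Binomial(n=10, p=1/2):
Var(X) = \frac{5}{2}
SD(X) = √(Var(X)) = √(\frac{5}{2}) = \frac{\sqrt{10}}{2}
SD(3X + 4) = |3| × SD(X) = 3 × \frac{\sqrt{10}}{2} = \frac{3 \sqrt{10}}{2}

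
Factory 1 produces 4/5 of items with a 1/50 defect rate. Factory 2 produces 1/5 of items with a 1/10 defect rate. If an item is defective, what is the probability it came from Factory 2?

Using Bayes' theorem:
P(F1) = 4/5, P(D|F1) = 1/50
P(F2) = 1/5, P(D|F2) = 1/10
P(D) = P(D|F1)P(F1) + P(D|F2)P(F2)
     = \frac{9}{250}
P(F2|D) = P(D|F2)P(F2) / P(D)
= \frac{5}{9}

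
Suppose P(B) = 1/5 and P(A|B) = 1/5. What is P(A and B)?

By definition, P(A|B) = P(A ∩ B) / P(B)
So P(A ∩ B) = P(A|B) × P(B)
= 1/5 × 1/5
= 1/25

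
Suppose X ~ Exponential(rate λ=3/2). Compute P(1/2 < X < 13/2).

P(1/2 < X < 13/2) = ∫_{1/2}^{13/2} f(x) dx
where f(x) = \frac{3 e^{- \frac{3 x}{2}}}{2}
= - \frac{1 - e^{9}}{e^{\frac{39}{4}}}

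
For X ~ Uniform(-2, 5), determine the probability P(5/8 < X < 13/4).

P(5/8 < X < 13/4) = ∫_{5/8}^{13/4} f(x) dx
where f(x) = \frac{1}{7}
= \frac{3}{8}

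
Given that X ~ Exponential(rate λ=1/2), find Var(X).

For X ~ Exponential(rate λ=1/2):
Var(X) = 4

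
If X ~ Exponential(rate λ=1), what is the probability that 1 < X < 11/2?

P(1 < X < 11/2) = ∫_{1}^{11/2} f(x) dx
where f(x) = e^{- x}
= - \frac{1}{e^{\frac{11}{2}}} + e^{-1}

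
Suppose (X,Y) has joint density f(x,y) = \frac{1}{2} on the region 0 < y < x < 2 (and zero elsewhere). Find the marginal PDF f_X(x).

f_X(x) = ∫_0^x \frac{1}{2} dy = \frac{x}{2}
for 0 < x < 2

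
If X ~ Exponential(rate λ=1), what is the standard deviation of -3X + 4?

For X ~ Exponential(rate λ=1):
Var(X) = 1
SD(X) = √(Var(X)) = √(1) = 1
SD(-3X + 4) = |-3| × SD(X) = 3 × 1 = 3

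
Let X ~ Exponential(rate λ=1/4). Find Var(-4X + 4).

For X ~ Exponential(rate λ=1/4):
Var(X) = 16
Var(-4X + 4) = (-4)² × Var(X) = 16 × 16 = 256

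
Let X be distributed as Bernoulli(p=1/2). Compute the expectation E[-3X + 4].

For X ~ Bernoulli(p=1/2):
E[X] = \frac{1}{2}
E[-3X + 4] = -3 × E[X] + 4 = \frac{5}{2}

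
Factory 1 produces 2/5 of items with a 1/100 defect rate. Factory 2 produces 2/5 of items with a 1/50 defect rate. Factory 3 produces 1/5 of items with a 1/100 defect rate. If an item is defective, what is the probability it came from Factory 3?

Using Bayes' theorem:
P(F1) = 2/5, P(D|F1) = 1/100
P(F2) = 2/5, P(D|F2) = 1/50
P(F3) = 1/5, P(D|F3) = 1/100
P(D) = P(D|F1)P(F1) + P(D|F2)P(F2) + P(D|F3)P(F3)
     = \frac{7}{500}
P(F3|D) = P(D|F3)P(F3) / P(D)
= \frac{1}{7}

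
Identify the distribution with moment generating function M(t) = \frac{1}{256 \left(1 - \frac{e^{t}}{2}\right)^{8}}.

The MGF M(t) = \frac{1}{256 \left(1 - \frac{e^{t}}{2}\right)^{8}} is the standard form for the NegativeBinomial distribution.
Comparing with the known MGF formula identifies: NegBin(r=8, p=1/2), X = failures before r-th success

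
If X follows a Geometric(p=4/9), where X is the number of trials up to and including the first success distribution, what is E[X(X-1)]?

E[X(X-1)] = E[X² - X] = E[X²] - E[X]
E[X] = \frac{9}{4}
E[X²] = Var(X) + (E[X])² = \frac{45}{16} + (\frac{9}{4})² = \frac{63}{8}
E[X(X-1)] = \frac{63}{8} - \frac{9}{4} = \frac{45}{8}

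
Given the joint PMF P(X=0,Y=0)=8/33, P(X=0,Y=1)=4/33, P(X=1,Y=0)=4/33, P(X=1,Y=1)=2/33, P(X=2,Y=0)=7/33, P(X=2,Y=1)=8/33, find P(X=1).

P(X=1) = P(X=1,Y=0) + P(X=1,Y=1)
= 4/33 + 2/33
= 2/11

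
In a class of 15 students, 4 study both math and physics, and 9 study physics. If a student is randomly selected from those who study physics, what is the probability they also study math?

P(A ∩ B) = 4/15
P(B) = 9/15 = 3/5
P(A|B) = P(A ∩ B) / P(B) = (4/15) / (3/5) = 4/9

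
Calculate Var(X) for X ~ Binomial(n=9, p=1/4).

For X ~ Binomial(n=9, p=1/4):
Var(X) = \frac{27}{16}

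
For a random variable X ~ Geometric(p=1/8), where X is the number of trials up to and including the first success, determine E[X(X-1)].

E[X(X-1)] = E[X² - X] = E[X²] - E[X]
E[X] = 8
E[X²] = Var(X) + (E[X])² = 56 + (8)² = 120
E[X(X-1)] = 120 - 8 = 112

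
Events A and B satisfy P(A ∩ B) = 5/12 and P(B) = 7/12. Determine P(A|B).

P(A|B) = P(A ∩ B) / P(B)
= (5/12) / (7/12)
= 5/7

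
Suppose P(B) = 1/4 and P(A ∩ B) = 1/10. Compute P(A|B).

P(A|B) = P(A ∩ B) / P(B)
= (1/10) / (1/4)
= 2/5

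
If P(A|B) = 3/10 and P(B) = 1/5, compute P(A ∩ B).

By definition, P(A|B) = P(A ∩ B) / P(B)
So P(A ∩ B) = P(A|B) × P(B)
= 3/10 × 1/5
= 3/50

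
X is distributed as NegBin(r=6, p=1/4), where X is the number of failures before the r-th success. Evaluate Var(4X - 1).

For X ~ NegBin(r=6, p=1/4), where X is the number of failures before the r-th success:
Var(X) = 72
Var(4X - 1) = (4)² × Var(X) = 16 × 72 = 1152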